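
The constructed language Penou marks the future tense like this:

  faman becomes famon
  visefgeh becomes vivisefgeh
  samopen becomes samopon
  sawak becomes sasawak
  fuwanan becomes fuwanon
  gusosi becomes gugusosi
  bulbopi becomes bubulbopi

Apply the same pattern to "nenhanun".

nenhanon

"nenhanun" ends in -n. The stems ending in -n (fuwanan → fuwanon, samopen → samopon, faman → famon) change the last vowel to 'o'.
The other pattern: stems ending in -h, -i or -k repeat the first consonant+vowel as a prefix.
So nenhanun → nenhanon.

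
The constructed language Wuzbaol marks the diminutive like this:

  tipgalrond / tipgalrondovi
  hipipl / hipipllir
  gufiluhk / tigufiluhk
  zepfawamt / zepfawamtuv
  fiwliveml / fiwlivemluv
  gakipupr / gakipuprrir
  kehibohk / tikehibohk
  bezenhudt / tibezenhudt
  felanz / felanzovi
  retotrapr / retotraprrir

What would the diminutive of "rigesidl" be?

fiwliveml and hipipl both end in -l yet inflect differently (fiwlivemluv, hipipllir), so the final letter is not what conditions the rule; the second-to-last letter is.
"rigesidl" has second-to-last letter 'd'. The one such stem in the data (bezenhudt → tibezenhudt) adds the prefix ti-, so the same rule applies.
The other patterns: stems whose second-to-last letter is 'n' add -ovi; stems whose second-to-last letter is 'm' add -uv; stems whose second-to-last letter is 'p' double the final consonant and add -ir.
So rigesidl → tirigesidl.

tirigesidl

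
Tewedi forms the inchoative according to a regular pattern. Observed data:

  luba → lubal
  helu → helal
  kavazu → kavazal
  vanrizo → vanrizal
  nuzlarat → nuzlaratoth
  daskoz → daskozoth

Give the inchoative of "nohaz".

nohazoth

luba and nuzlarat both have last vowel 'a' yet inflect differently (lubal, nuzlaratoth), so the last vowel is not what conditions the rule; whether the stem ends in a vowel or a consonant is.
"nohaz" ends in a consonant. The stems ending in a consonant (nuzlarat → nuzlaratoth, daskoz → daskozoth) add -oth.
The other pattern: stems ending in a vowel drop the final letter and add -al.
So nohaz → nohazoth.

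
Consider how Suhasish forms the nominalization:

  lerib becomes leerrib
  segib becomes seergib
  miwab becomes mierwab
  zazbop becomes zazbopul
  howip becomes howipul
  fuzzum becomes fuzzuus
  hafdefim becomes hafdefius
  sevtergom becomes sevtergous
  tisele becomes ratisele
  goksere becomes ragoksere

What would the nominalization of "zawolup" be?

lerib and howip both have last vowel 'i' yet inflect differently (leerrib, howipul), so the last vowel is not what conditions the rule; the final letter is.
"zawolup" ends in -p. The stems ending in -p (zazbop → zazbopul, howip → howipul) add -ul.
The other patterns: stems ending in -b insert -er- after the first vowel; stems ending in -m drop the final letter and add -us; stems ending in -e add the prefix ra-.
So zawolup → zawolupul.

zawolupul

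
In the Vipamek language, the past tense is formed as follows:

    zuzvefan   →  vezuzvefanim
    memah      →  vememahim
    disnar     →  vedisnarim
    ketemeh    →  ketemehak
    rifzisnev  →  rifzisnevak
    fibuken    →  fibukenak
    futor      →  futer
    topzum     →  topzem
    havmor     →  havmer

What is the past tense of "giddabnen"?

giddabnenak

memah and ketemeh both end in -h yet inflect differently (vememahim, ketemehak), so the final letter is not what conditions the rule; the last vowel is.
"giddabnen" has last vowel 'e'. The stems whose last vowel is 'e' (ketemeh → ketemehak, rifzisnev → rifzisnevak, fibuken → fibukenak) add -ak.
So giddabnen → giddabnenak.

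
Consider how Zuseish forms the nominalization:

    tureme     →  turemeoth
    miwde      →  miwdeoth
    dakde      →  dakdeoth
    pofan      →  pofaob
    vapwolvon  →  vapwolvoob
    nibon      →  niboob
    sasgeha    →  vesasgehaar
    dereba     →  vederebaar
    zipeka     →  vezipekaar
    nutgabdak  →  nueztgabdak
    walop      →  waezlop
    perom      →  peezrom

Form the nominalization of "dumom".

duezmom

pofan and sasgeha both have last vowel 'a' yet inflect differently (pofaob, vesasgehaar), so the last vowel is not what conditions the rule; the final letter is.
"dumom" ends in -m. The one such stem in the data (perom → peezrom) inserts -ez- after the first vowel (as do nutgabdak, walop), so the same rule applies.
So dumom → duezmom.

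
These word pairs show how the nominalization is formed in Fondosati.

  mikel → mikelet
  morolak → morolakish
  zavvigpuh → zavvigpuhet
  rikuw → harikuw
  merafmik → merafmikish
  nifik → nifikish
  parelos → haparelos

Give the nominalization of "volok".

rikuw and zavvigpuh both have last vowel 'u' yet inflect differently (harikuw, zavvigpuhet), so the last vowel is not what conditions the rule; the final letter is.
"volok" ends in -k. The stems ending in -k (morolak → morolakish, merafmik → merafmikish, nifik → nifikish) add -ish.
The other patterns: stems ending in -s or -w add the prefix ha-; stems ending in -h or -l add -et.
So volok → volokish.

volokish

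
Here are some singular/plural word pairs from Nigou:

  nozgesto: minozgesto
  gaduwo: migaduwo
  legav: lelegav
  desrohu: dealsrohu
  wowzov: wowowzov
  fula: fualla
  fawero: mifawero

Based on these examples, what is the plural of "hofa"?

wowzov and gaduwo both have last vowel 'o' yet inflect differently (wowowzov, migaduwo), so the last vowel is not what conditions the rule; the final letter is.
"hofa" ends in -a. The one such stem in the data (fula → fualla) inserts -al- after the first vowel (as does desrohu), so the same rule applies.
The other patterns: stems ending in -v repeat the first consonant+vowel as a prefix; stems ending in -o add the prefix mi-.
So hofa → hoalfa.

hoalfa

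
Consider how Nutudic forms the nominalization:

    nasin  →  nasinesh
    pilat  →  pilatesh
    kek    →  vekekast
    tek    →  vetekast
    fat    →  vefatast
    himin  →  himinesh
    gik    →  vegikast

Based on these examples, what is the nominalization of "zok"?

pilat and fat both end in -t yet inflect differently (pilatesh, vefatast), so the final letter is not what conditions the rule; the number of vowels is.
"zok" has 1 vowel. The stems with 1 vowel (gik → vegikast, fat → vefatast, tek → vetekast) add ve- … -ast around the stem.
The other pattern: stems with 2 vowels add -esh.
So zok → vezokast.

vezokast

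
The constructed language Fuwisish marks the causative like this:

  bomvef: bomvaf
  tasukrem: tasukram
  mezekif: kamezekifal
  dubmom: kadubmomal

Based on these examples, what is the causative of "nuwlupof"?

kanuwlupofal

"nuwlupof" has last vowel 'o'. The one such stem in the data (dubmom → kadubmomal) adds ka- … -al around the stem, so the same rule applies.
So nuwlupof → kanuwlupofal.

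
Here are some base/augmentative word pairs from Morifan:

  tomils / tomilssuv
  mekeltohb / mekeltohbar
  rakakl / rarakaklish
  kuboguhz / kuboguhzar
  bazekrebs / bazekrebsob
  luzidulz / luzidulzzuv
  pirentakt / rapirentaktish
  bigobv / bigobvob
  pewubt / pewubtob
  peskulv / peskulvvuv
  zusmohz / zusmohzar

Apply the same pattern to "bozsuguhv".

bigobv and peskulv both end in -v yet inflect differently (bigobvob, peskulvvuv), so the final letter is not what conditions the rule; the second-to-last letter is.
"bozsuguhv" has second-to-last letter 'h'. The stems whose second-to-last letter is 'h' (mekeltohb → mekeltohbar, kuboguhz → kuboguhzar, zusmohz → zusmohzar) add -ar.
So bozsuguhv → bozsuguhvar.

bozsuguhvar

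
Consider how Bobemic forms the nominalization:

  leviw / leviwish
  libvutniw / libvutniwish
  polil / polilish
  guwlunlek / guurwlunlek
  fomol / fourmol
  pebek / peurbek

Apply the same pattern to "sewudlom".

seurwudlom

polil and fomol both end in -l yet inflect differently (polilish, fourmol), so the final letter is not what conditions the rule; the last vowel is.
"sewudlom" has last vowel 'o'. The one such stem in the data (fomol → fourmol) inserts -ur- after the first vowel (as do guwlunlek, pebek), so the same rule applies.
The other pattern: stems whose last vowel is 'i' add -ish.
So sewudlom → seurwudlom.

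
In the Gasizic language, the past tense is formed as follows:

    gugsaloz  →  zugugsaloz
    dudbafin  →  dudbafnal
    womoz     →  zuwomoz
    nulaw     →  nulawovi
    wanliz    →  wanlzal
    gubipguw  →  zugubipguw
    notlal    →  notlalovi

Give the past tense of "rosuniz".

wanliz and gugsaloz both end in -z yet inflect differently (wanlzal, zugugsaloz), so the final letter is not what conditions the rule; the last vowel is.
"rosuniz" has last vowel 'i'. The stems whose last vowel is 'i' (dudbafin → dudbafnal, wanliz → wanlzal) delete the last vowel and add -al.
So rosuniz → rosunzal.

rosunzal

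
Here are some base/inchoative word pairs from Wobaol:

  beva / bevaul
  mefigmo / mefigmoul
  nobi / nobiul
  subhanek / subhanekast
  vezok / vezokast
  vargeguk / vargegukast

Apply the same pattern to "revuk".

mefigmo and vezok both have last vowel 'o' yet inflect differently (mefigmoul, vezokast), so the last vowel is not what conditions the rule; whether the stem ends in a vowel or a consonant is.
"revuk" ends in a consonant. The stems ending in a consonant (subhanek → subhanekast, vezok → vezokast, vargeguk → vargegukast) add -ast.
The other pattern: stems ending in a vowel add -ul.
So revuk → revukast.

revukast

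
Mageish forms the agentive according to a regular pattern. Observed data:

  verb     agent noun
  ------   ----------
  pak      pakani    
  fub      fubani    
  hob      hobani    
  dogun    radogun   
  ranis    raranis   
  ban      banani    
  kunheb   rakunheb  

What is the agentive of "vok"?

vokani

kunheb and hob both end in -b yet inflect differently (rakunheb, hobani), so the final letter is not what conditions the rule; the number of vowels is.
"vok" has 1 vowel. The stems with 1 vowel (pak → pakani, hob → hobani, ban → banani) add -ani.
So vok → vokani.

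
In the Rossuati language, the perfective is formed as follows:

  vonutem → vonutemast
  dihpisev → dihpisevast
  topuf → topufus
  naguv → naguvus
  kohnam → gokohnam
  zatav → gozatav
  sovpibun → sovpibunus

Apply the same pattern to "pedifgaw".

zatav and dihpisev both end in -v yet inflect differently (gozatav, dihpisevast), so the final letter is not what conditions the rule; the last vowel is.
"pedifgaw" has last vowel 'a'. The stems whose last vowel is 'a' (kohnam → gokohnam, zatav → gozatav) add the prefix go-.
The other patterns: stems whose last vowel is 'e' add -ast; stems whose last vowel is 'u' add -us.
So pedifgaw → gopedifgaw.

gopedifgaw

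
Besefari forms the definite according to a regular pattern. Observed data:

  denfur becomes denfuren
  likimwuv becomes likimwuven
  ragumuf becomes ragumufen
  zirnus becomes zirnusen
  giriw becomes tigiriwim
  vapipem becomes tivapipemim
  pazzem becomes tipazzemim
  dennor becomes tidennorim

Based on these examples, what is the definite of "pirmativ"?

tipirmativim

"pirmativ" has last vowel 'i'. The one such stem in the data (giriw → tigiriwim) adds ti- … -im around the stem, so the same rule applies.
So pirmativ → tipirmativim.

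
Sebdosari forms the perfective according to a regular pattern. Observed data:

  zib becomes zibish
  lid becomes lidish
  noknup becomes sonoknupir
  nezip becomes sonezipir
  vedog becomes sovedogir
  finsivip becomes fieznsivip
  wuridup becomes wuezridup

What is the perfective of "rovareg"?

noknup and finsivip both end in -p yet inflect differently (sonoknupir, fieznsivip), so the final letter is not what conditions the rule; the number of vowels is.
"rovareg" has 3 vowels. The stems with 3 vowels (finsivip → fieznsivip, wuridup → wuezridup) insert -ez- after the first vowel.
The other patterns: stems with 1 vowel add -ish; stems with 2 vowels add so- … -ir around the stem.
So rovareg → roezvareg.

roezvareg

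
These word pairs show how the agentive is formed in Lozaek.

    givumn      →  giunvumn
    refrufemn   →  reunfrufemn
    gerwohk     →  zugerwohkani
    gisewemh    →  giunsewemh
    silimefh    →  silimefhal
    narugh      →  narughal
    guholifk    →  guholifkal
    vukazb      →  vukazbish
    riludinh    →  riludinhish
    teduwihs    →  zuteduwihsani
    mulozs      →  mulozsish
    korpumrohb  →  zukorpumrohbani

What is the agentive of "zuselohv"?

"zuselohv" has second-to-last letter 'h'. The stems whose second-to-last letter is 'h' (gerwohk → zugerwohkani, korpumrohb → zukorpumrohbani, teduwihs → zuteduwihsani) add zu- … -ani around the stem.
The other patterns: stems whose second-to-last letter is 'f' or 'g' add -al; stems whose second-to-last letter is 'n' or 'z' add -ish; stems whose second-to-last letter is 'm' insert -un- after the first vowel.
So zuselohv → zuzuselohvani.

zuzuselohvani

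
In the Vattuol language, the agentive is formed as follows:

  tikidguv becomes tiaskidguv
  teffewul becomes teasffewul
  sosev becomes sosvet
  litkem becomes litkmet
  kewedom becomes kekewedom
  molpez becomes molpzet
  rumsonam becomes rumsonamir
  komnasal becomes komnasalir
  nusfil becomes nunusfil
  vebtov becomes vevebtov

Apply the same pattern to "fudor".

fufudor

teffewul and komnasal both end in -l yet inflect differently (teasffewul, komnasalir), so the final letter is not what conditions the rule; the last vowel is.
"fudor" has last vowel 'o'. The stems whose last vowel is 'o' (vebtov → vevebtov, kewedom → kekewedom) repeat the first consonant+vowel as a prefix.
So fudor → fufudor.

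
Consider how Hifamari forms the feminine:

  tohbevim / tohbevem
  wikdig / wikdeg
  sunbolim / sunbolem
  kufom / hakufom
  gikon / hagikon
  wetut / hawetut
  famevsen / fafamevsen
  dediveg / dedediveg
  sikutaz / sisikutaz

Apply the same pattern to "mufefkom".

hamufefkom

tohbevim and kufom both end in -m yet inflect differently (tohbevem, hakufom), so the final letter is not what conditions the rule; the last vowel is.
"mufefkom" has last vowel 'o'. The stems whose last vowel is 'o' (kufom → hakufom, gikon → hagikon) add the prefix ha-.
So mufefkom → hamufefkom.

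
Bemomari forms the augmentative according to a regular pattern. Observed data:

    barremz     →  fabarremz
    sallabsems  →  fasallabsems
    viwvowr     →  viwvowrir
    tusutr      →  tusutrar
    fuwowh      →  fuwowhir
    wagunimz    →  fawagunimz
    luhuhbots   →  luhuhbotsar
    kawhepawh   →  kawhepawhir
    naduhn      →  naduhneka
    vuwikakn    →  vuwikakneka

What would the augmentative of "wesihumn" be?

"wesihumn" has second-to-last letter 'm'. The stems whose second-to-last letter is 'm' (sallabsems → fasallabsems, wagunimz → fawagunimz, barremz → fabarremz) add the prefix fa-.
The other patterns: stems whose second-to-last letter is 't' add -ar; stems whose second-to-last letter is 'w' add -ir; stems whose second-to-last letter is 'h' or 'k' add -eka.
So wesihumn → fawesihumn.

fawesihumn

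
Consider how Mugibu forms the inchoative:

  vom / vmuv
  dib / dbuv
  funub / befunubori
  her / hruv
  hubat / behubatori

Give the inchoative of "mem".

"mem" has 1 vowel. The stems with 1 vowel (dib → dbuv, vom → vmuv, her → hruv) delete the last vowel and add -uv.
So mem → mmuv.

mmuv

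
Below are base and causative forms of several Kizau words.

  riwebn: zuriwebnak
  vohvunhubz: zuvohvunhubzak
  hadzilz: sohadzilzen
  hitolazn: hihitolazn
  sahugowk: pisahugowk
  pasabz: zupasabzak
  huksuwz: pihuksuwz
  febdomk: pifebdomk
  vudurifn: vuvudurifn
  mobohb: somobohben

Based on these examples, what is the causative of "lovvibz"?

"lovvibz" has second-to-last letter 'b'. The stems whose second-to-last letter is 'b' (riwebn → zuriwebnak, pasabz → zupasabzak, vohvunhubz → zuvohvunhubzak) add zu- … -ak around the stem.
So lovvibz → zulovvibzak.

zulovvibzak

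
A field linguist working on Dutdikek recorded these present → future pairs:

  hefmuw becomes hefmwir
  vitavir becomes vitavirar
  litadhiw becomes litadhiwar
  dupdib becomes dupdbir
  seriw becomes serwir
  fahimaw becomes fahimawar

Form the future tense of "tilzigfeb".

tilzigfebar

seriw and litadhiw both end in -w yet inflect differently (serwir, litadhiwar), so the final letter is not what conditions the rule; the number of vowels is.
"tilzigfeb" has 3 vowels. The stems with 3 vowels (litadhiw → litadhiwar, fahimaw → fahimawar, vitavir → vitavirar) add -ar.
The other pattern: stems with 2 vowels delete the last vowel and add -ir.
So tilzigfeb → tilzigfebar.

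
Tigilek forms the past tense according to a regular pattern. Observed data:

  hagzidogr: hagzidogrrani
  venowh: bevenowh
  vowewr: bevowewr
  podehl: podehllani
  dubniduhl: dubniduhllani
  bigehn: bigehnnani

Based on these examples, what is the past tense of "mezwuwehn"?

mezwuwehnnani

vowewr and hagzidogr both end in -r yet inflect differently (bevowewr, hagzidogrrani), so the final letter is not what conditions the rule; the second-to-last letter is.
"mezwuwehn" has second-to-last letter 'h'. The stems whose second-to-last letter is 'h' (dubniduhl → dubniduhllani, podehl → podehllani, bigehn → bigehnnani) double the final consonant and add -ani.
So mezwuwehn → mezwuwehnnani.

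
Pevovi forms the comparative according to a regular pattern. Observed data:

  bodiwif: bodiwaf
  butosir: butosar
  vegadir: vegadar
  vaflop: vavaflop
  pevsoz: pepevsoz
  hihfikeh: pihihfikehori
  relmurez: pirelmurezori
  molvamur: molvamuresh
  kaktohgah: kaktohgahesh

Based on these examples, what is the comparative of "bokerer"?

pevsoz and relmurez both end in -z yet inflect differently (pepevsoz, pirelmurezori), so the final letter is not what conditions the rule; the last vowel is.
"bokerer" has last vowel 'e'. The stems whose last vowel is 'e' (hihfikeh → pihihfikehori, relmurez → pirelmurezori) add pi- … -ori around the stem.
The other patterns: stems whose last vowel is 'i' change the last vowel to 'a'; stems whose last vowel is 'o' repeat the first consonant+vowel as a prefix; stems whose last vowel is 'a' or 'u' add -esh.
So bokerer → pibokererori.

pibokererori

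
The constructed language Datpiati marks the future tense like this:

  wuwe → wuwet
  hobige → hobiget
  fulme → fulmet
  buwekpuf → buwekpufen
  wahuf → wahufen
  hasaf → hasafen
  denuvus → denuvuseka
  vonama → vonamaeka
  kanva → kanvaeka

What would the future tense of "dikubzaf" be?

dikubzafen

buwekpuf and denuvus both have last vowel 'u' yet inflect differently (buwekpufen, denuvuseka), so the last vowel is not what conditions the rule; the final letter is.
"dikubzaf" ends in -f. The stems ending in -f (buwekpuf → buwekpufen, wahuf → wahufen, hasaf → hasafen) add -en.
So dikubzaf → dikubzafen.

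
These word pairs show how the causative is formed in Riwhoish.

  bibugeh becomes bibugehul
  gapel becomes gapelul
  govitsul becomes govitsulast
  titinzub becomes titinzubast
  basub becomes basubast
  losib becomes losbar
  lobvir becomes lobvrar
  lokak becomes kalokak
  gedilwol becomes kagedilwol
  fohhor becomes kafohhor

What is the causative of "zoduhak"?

kazoduhak

"zoduhak" has last vowel 'a'. The one such stem in the data (lokak → kalokak) adds the prefix ka-, so the same rule applies.
The other patterns: stems whose last vowel is 'e' add -ul; stems whose last vowel is 'u' add -ast; stems whose last vowel is 'i' delete the last vowel and add -ar.
So zoduhak → kazoduhak.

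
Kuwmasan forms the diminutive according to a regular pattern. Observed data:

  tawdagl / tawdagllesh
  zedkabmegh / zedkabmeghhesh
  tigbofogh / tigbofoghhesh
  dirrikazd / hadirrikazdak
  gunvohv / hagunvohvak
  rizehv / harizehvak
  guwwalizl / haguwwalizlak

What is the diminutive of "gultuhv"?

hagultuhvak

"gultuhv" has second-to-last letter 'h'. The stems whose second-to-last letter is 'h' (gunvohv → hagunvohvak, rizehv → harizehvak) add ha- … -ak around the stem.
The other pattern: stems whose second-to-last letter is 'g' double the final consonant and add -esh.
So gultuhv → hagultuhvak.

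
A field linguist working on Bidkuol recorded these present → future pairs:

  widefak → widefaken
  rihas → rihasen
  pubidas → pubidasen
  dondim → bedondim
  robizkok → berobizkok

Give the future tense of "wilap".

"wilap" has last vowel 'a'. The stems whose last vowel is 'a' (pubidas → pubidasen, rihas → rihasen, widefak → widefaken) add -en.
So wilap → wilapen.

wilapen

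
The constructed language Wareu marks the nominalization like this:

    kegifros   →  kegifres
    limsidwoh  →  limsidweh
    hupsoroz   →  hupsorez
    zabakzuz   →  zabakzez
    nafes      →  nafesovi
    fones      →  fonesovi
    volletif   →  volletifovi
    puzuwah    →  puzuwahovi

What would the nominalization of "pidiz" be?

kegifros and nafes both end in -s yet inflect differently (kegifres, nafesovi), so the final letter is not what conditions the rule; the last vowel is.
"pidiz" has last vowel 'i'. The one such stem in the data (volletif → volletifovi) adds -ovi, so the same rule applies.
The other pattern: stems whose last vowel is 'o' or 'u' change the last vowel to 'e'.
So pidiz → pidizovi.

pidizovi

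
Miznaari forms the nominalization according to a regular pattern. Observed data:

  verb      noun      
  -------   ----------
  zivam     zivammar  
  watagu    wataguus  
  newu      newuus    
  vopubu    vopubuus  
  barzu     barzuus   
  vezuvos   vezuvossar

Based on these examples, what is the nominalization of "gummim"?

gummimmar

vopubu and vezuvos both begin with v- yet inflect differently (vopubuus, vezuvossar), so the first letter is not what conditions the rule; the final letter is.
"gummim" ends in -m. The one such stem in the data (zivam → zivammar) doubles the final consonant and adds -ar (as does vezuvos), so the same rule applies.
The other pattern: stems ending in -u add -us.
So gummim → gummimmar.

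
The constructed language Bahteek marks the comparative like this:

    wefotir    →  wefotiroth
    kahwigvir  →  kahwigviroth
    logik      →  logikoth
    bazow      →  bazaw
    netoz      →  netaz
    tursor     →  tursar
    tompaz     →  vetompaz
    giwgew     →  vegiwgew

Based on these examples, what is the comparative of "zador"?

zadar

wefotir and tursor both end in -r yet inflect differently (wefotiroth, tursar), so the final letter is not what conditions the rule; the last vowel is.
"zador" has last vowel 'o'. The stems whose last vowel is 'o' (bazow → bazaw, netoz → netaz, tursor → tursar) change the last vowel to 'a'.
The other patterns: stems whose last vowel is 'i' add -oth; stems whose last vowel is 'a' or 'e' add the prefix ve-.
So zador → zadar.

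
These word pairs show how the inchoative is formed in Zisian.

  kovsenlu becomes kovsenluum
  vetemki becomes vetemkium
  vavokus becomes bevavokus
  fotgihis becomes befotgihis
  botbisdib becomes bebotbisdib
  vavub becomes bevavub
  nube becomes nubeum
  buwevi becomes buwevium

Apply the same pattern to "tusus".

"tusus" ends in a consonant. The stems ending in a consonant (vavokus → bevavokus, fotgihis → befotgihis, vavub → bevavub) add the prefix be-.
The other pattern: stems ending in a vowel add -um.
So tusus → betusus.

betusus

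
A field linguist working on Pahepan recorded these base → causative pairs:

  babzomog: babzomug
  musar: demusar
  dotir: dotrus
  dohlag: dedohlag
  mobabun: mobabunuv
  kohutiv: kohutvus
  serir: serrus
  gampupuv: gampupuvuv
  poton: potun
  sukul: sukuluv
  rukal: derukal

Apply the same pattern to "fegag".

defegag

"fegag" has last vowel 'a'. The stems whose last vowel is 'a' (dohlag → dedohlag, musar → demusar, rukal → derukal) add the prefix de-.
The other patterns: stems whose last vowel is 'i' delete the last vowel and add -us; stems whose last vowel is 'u' add -uv; stems whose last vowel is 'o' change the last vowel to 'u'.
So fegag → defegag.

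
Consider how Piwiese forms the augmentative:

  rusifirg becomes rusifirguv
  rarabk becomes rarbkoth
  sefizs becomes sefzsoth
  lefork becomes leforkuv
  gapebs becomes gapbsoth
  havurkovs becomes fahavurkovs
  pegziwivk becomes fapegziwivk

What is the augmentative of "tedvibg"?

tedvbgoth

lefork and pegziwivk both end in -k yet inflect differently (leforkuv, fapegziwivk), so the final letter is not what conditions the rule; the second-to-last letter is.
"tedvibg" has second-to-last letter 'b'. The stems whose second-to-last letter is 'b' (rarabk → rarbkoth, gapebs → gapbsoth) delete the last vowel and add -oth.
So tedvibg → tedvbgoth.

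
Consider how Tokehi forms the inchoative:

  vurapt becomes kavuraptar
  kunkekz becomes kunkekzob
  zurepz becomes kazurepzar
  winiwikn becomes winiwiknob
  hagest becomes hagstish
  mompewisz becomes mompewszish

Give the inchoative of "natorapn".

"natorapn" has second-to-last letter 'p'. The stems whose second-to-last letter is 'p' (zurepz → kazurepzar, vurapt → kavuraptar) add ka- … -ar around the stem.
So natorapn → kanatorapnar.

kanatorapnar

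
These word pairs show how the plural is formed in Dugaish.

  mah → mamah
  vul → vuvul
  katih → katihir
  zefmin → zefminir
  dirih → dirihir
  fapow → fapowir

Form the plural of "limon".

limonir

"limon" has 2 vowels. The stems with 2 vowels (katih → katihir, zefmin → zefminir, dirih → dirihir) add -ir.
The other pattern: stems with 1 vowel repeat the first consonant+vowel as a prefix.
So limon → limonir.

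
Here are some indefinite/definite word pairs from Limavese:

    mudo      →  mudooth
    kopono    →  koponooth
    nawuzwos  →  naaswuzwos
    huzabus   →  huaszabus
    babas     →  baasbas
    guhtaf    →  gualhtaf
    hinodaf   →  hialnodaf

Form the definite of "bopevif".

mudo and nawuzwos both have last vowel 'o' yet inflect differently (mudooth, naaswuzwos), so the last vowel is not what conditions the rule; the final letter is.
"bopevif" ends in -f. The stems ending in -f (guhtaf → gualhtaf, hinodaf → hialnodaf) insert -al- after the first vowel.
So bopevif → boalpevif.

boalpevif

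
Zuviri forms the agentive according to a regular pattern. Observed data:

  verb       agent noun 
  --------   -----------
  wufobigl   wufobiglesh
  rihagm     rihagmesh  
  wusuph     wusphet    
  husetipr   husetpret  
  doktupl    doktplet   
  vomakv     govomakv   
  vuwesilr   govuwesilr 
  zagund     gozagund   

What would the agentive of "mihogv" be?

wufobigl and doktupl both end in -l yet inflect differently (wufobiglesh, doktplet), so the final letter is not what conditions the rule; the second-to-last letter is.
"mihogv" has second-to-last letter 'g'. The stems whose second-to-last letter is 'g' (wufobigl → wufobiglesh, rihagm → rihagmesh) add -esh.
So mihogv → mihogvesh.

mihogvesh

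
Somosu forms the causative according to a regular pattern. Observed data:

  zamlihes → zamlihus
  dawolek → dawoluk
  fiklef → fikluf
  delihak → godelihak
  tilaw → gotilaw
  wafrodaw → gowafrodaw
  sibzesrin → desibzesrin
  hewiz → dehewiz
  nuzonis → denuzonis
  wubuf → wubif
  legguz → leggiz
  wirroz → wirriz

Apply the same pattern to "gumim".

degumim

dawolek and delihak both end in -k yet inflect differently (dawoluk, godelihak), so the final letter is not what conditions the rule; the last vowel is.
"gumim" has last vowel 'i'. The stems whose last vowel is 'i' (sibzesrin → desibzesrin, hewiz → dehewiz, nuzonis → denuzonis) add the prefix de-.
The other patterns: stems whose last vowel is 'e' change the last vowel to 'u'; stems whose last vowel is 'a' add the prefix go-; stems whose last vowel is 'o' or 'u' change the last vowel to 'i'.
So gumim → degumim.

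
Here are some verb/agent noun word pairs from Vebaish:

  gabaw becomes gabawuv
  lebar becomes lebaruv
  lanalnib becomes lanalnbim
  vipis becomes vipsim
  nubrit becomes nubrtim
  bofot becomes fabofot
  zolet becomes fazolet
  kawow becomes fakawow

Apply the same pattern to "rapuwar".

nubrit and bofot both end in -t yet inflect differently (nubrtim, fabofot), so the final letter is not what conditions the rule; the last vowel is.
"rapuwar" has last vowel 'a'. The stems whose last vowel is 'a' (gabaw → gabawuv, lebar → lebaruv) add -uv.
So rapuwar → rapuwaruv.

rapuwaruv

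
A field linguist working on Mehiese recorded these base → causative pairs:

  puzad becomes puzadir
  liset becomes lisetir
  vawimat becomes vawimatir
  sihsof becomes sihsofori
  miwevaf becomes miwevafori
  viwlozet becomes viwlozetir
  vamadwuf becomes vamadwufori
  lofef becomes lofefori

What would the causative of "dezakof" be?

miwevaf and puzad both have last vowel 'a' yet inflect differently (miwevafori, puzadir), so the last vowel is not what conditions the rule; the final letter is.
"dezakof" ends in -f. The stems ending in -f (sihsof → sihsofori, miwevaf → miwevafori, lofef → lofefori) add -ori.
So dezakof → dezakofori.

dezakofori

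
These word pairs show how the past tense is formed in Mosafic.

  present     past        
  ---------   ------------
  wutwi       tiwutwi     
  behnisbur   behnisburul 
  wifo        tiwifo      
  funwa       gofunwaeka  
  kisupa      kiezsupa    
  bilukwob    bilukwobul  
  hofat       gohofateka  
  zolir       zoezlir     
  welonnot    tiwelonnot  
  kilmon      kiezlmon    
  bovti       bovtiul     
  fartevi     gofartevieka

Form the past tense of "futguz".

gofutguzeka

"futguz" begins with f-. The stems beginning with f- (fartevi → gofartevieka, funwa → gofunwaeka) add go- … -eka around the stem.
So futguz → gofutguzeka.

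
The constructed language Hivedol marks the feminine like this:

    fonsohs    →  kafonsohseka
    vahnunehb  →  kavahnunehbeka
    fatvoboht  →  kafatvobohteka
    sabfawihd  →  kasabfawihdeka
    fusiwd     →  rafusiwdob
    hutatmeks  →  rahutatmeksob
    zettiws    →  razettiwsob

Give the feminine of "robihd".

karobihdeka

"robihd" has second-to-last letter 'h'. The stems whose second-to-last letter is 'h' (fonsohs → kafonsohseka, vahnunehb → kavahnunehbeka, fatvoboht → kafatvobohteka) add ka- … -eka around the stem.
The other pattern: stems whose second-to-last letter is 'k' or 'w' add ra- … -ob around the stem.
So robihd → karobihdeka.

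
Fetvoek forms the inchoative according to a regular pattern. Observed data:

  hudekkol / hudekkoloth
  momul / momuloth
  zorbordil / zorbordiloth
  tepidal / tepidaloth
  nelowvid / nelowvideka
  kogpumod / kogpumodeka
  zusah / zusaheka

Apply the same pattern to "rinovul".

rinovuloth

zorbordil and nelowvid both have last vowel 'i' yet inflect differently (zorbordiloth, nelowvideka), so the last vowel is not what conditions the rule; the final letter is.
"rinovul" ends in -l. The stems ending in -l (hudekkol → hudekkoloth, momul → momuloth, zorbordil → zorbordiloth) add -oth.
The other pattern: stems ending in -d or -h add -eka.
So rinovul → rinovuloth.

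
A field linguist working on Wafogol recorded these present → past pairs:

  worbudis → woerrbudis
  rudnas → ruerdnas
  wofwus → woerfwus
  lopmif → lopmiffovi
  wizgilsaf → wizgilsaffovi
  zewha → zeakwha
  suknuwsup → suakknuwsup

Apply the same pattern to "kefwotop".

worbudis and lopmif both have last vowel 'i' yet inflect differently (woerrbudis, lopmiffovi), so the last vowel is not what conditions the rule; the final letter is.
"kefwotop" ends in -p. The one such stem in the data (suknuwsup → suakknuwsup) inserts -ak- after the first vowel (as does zewha), so the same rule applies.
The other patterns: stems ending in -s insert -er- after the first vowel; stems ending in -f double the final consonant and add -ovi.
So kefwotop → keakfwotop.

keakfwotop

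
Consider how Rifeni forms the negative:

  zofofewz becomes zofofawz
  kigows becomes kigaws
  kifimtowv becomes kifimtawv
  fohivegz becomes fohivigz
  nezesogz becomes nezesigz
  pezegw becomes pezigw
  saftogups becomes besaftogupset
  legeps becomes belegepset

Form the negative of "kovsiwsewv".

kovsiwsawv

zofofewz and fohivegz both end in -z yet inflect differently (zofofawz, fohivigz), so the final letter is not what conditions the rule; the second-to-last letter is.
"kovsiwsewv" has second-to-last letter 'w'. The stems whose second-to-last letter is 'w' (zofofewz → zofofawz, kigows → kigaws, kifimtowv → kifimtawv) change the last vowel to 'a'.
So kovsiwsewv → kovsiwsawv.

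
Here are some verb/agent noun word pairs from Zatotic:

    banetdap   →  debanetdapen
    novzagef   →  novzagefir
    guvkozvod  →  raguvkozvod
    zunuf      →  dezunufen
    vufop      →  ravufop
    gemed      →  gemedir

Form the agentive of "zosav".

banetdap and vufop both end in -p yet inflect differently (debanetdapen, ravufop), so the final letter is not what conditions the rule; the last vowel is.
"zosav" has last vowel 'a'. The one such stem in the data (banetdap → debanetdapen) adds de- … -en around the stem, so the same rule applies.
The other patterns: stems whose last vowel is 'o' add the prefix ra-; stems whose last vowel is 'e' add -ir.
So zosav → dezosaven.

dezosaven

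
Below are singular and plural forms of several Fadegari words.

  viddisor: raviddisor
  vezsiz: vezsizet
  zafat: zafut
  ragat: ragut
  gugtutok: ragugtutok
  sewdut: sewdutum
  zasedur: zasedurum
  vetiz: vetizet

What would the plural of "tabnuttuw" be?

tabnuttuwum

sewdut and ragat both end in -t yet inflect differently (sewdutum, ragut), so the final letter is not what conditions the rule; the last vowel is.
"tabnuttuw" has last vowel 'u'. The stems whose last vowel is 'u' (zasedur → zasedurum, sewdut → sewdutum) add -um.
So tabnuttuw → tabnuttuwum.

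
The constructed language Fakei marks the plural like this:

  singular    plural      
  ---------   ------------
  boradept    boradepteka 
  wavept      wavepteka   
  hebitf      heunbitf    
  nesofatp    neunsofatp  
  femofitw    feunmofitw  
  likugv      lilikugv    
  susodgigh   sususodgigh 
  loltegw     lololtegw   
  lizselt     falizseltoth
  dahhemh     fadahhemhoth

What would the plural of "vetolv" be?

"vetolv" has second-to-last letter 'l'. The one such stem in the data (lizselt → falizseltoth) adds fa- … -oth around the stem, so the same rule applies.
The other patterns: stems whose second-to-last letter is 'p' add -eka; stems whose second-to-last letter is 't' insert -un- after the first vowel; stems whose second-to-last letter is 'g' repeat the first consonant+vowel as a prefix.
So vetolv → favetolvoth.

favetolvoth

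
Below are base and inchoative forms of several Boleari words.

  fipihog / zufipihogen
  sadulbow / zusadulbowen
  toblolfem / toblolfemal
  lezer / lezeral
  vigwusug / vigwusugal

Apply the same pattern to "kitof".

fipihog and vigwusug both end in -g yet inflect differently (zufipihogen, vigwusugal), so the final letter is not what conditions the rule; the last vowel is.
"kitof" has last vowel 'o'. The stems whose last vowel is 'o' (fipihog → zufipihogen, sadulbow → zusadulbowen) add zu- … -en around the stem.
So kitof → zukitofen.

zukitofen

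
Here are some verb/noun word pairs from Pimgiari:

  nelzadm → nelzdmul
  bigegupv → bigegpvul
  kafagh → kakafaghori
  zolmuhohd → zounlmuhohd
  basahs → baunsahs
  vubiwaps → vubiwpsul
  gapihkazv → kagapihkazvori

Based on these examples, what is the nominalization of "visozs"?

basahs and vubiwaps both end in -s yet inflect differently (baunsahs, vubiwpsul), so the final letter is not what conditions the rule; the second-to-last letter is.
"visozs" has second-to-last letter 'z'. The one such stem in the data (gapihkazv → kagapihkazvori) adds ka- … -ori around the stem, so the same rule applies.
So visozs → kavisozsori.

kavisozsori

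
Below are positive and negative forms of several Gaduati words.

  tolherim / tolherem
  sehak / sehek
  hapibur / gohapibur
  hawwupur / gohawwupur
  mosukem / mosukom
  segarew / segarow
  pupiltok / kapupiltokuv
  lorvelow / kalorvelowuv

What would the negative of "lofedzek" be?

tolherim and mosukem both end in -m yet inflect differently (tolherem, mosukom), so the final letter is not what conditions the rule; the last vowel is.
"lofedzek" has last vowel 'e'. The stems whose last vowel is 'e' (mosukem → mosukom, segarew → segarow) change the last vowel to 'o'.
The other patterns: stems whose last vowel is 'a' or 'i' change the last vowel to 'e'; stems whose last vowel is 'u' add the prefix go-; stems whose last vowel is 'o' add ka- … -uv around the stem.
So lofedzek → lofedzok.

lofedzok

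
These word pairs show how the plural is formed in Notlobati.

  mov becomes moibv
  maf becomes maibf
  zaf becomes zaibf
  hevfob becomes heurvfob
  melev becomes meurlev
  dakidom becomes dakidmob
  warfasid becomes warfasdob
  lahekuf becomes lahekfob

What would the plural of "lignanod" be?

mov and melev both end in -v yet inflect differently (moibv, meurlev), so the final letter is not what conditions the rule; the number of vowels is.
"lignanod" has 3 vowels. The stems with 3 vowels (dakidom → dakidmob, warfasid → warfasdob, lahekuf → lahekfob) delete the last vowel and add -ob.
So lignanod → lignandob.

lignandob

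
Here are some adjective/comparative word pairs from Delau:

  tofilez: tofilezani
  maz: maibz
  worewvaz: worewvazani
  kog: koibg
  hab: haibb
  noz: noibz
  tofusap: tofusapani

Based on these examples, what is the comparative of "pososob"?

pososobani

"pososob" has 3 vowels. The stems with 3 vowels (tofilez → tofilezani, worewvaz → worewvazani, tofusap → tofusapani) add -ani.
The other pattern: stems with 1 vowel insert -ib- after the first vowel.
So pososob → pososobani.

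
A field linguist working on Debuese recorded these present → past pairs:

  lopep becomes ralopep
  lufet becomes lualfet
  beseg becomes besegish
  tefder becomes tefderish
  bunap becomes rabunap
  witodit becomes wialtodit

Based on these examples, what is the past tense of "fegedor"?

lopep and lufet both have last vowel 'e' yet inflect differently (ralopep, lualfet), so the last vowel is not what conditions the rule; the final letter is.
"fegedor" ends in -r. The one such stem in the data (tefder → tefderish) adds -ish, so the same rule applies.
So fegedor → fegedorish.

fegedorish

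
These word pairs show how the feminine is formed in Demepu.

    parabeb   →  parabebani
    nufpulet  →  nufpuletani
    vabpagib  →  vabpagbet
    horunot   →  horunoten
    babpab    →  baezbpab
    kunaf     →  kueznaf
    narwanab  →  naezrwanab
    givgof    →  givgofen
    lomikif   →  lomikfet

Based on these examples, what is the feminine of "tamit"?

tamtet

lomikif and givgof both end in -f yet inflect differently (lomikfet, givgofen), so the final letter is not what conditions the rule; the last vowel is.
"tamit" has last vowel 'i'. The stems whose last vowel is 'i' (vabpagib → vabpagbet, lomikif → lomikfet) delete the last vowel and add -et.
The other patterns: stems whose last vowel is 'o' add -en; stems whose last vowel is 'a' insert -ez- after the first vowel; stems whose last vowel is 'e' add -ani.
So tamit → tamtet.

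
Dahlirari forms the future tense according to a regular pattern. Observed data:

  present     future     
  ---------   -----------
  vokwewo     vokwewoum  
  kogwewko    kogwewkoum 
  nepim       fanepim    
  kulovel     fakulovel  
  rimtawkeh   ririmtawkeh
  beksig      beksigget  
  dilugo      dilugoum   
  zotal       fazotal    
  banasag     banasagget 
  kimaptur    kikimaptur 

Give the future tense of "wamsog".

banasag and zotal both have last vowel 'a' yet inflect differently (banasagget, fazotal), so the last vowel is not what conditions the rule; the final letter is.
"wamsog" ends in -g. The stems ending in -g (beksig → beksigget, banasag → banasagget) double the final consonant and add -et.
The other patterns: stems ending in -o add -um; stems ending in -l or -m add the prefix fa-; stems ending in -h or -r repeat the first consonant+vowel as a prefix.
So wamsog → wamsogget.

wamsogget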